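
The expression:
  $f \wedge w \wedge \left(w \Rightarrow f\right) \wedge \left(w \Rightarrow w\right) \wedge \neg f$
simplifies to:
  $\text{False}$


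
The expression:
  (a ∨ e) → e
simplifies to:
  e ∨ ¬a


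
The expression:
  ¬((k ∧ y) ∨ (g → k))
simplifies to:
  g ∧ ¬k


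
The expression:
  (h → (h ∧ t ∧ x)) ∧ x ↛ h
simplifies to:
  x ∧ ¬h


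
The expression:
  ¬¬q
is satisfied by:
  {q: True}


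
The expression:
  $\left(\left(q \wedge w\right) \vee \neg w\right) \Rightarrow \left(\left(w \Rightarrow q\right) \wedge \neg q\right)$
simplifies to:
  $\neg q$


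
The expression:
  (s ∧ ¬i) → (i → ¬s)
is always true.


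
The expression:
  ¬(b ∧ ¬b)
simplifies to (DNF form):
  True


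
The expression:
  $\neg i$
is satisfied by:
  {i: False}


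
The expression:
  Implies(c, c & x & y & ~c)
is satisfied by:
  {c: False}


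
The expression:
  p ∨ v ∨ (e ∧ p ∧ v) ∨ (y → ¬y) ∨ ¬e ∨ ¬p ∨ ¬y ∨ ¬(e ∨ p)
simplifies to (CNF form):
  True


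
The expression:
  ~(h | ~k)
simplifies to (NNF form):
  k & ~h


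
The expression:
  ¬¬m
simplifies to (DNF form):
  m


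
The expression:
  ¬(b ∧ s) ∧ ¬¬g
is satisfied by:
  {g: True, s: False, b: False}
  {b: True, g: True, s: False}
  {s: True, g: True, b: False}


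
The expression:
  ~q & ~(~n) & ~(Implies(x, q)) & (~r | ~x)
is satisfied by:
  {x: True, n: True, q: False, r: False}


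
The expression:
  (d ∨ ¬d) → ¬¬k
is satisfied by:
  {k: True}


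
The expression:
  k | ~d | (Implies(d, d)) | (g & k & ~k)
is always true.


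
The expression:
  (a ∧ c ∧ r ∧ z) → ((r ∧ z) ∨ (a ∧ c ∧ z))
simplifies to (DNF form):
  True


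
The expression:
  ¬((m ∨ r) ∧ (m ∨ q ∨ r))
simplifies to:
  ¬m ∧ ¬r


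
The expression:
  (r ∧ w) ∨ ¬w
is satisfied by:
  {r: True, w: False}
  {w: False, r: False}
  {w: True, r: True}


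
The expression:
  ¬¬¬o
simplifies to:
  ¬o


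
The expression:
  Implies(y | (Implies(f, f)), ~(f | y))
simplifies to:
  ~f & ~y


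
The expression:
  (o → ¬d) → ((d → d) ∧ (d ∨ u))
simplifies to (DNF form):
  d ∨ u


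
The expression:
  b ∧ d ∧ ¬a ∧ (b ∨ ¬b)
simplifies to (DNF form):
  b ∧ d ∧ ¬a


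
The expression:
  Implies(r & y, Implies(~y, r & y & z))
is always true.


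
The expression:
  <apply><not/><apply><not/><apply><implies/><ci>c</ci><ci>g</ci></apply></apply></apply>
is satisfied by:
  {g: True, c: False}
  {c: False, g: False}
  {c: True, g: True}


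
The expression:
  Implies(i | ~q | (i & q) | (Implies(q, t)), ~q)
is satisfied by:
  {i: False, q: False, t: False}
  {t: True, i: False, q: False}
  {i: True, t: False, q: False}
  {t: True, i: True, q: False}
  {q: True, t: False, i: False}


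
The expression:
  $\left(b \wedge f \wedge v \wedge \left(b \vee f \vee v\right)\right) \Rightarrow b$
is always true.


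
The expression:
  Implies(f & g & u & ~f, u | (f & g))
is always true.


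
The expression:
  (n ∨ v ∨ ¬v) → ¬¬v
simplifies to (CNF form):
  v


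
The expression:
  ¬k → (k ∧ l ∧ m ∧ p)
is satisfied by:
  {k: True}


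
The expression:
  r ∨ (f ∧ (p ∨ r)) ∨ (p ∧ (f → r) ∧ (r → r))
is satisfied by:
  {r: True, p: True}
  {r: True, p: False}
  {p: True, r: False}


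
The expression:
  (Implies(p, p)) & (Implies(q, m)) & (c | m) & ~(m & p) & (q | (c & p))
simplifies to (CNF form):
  (c | m) & (m | p) & (q | ~m) & (~p | ~q)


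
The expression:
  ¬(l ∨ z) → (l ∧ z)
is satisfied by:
  {z: True, l: True}
  {z: True, l: False}
  {l: True, z: False}


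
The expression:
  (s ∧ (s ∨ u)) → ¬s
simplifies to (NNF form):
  ¬s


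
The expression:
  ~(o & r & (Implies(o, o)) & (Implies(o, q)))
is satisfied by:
  {o: False, q: False, r: False}
  {r: True, o: False, q: False}
  {q: True, o: False, r: False}
  {r: True, q: True, o: False}
  {o: True, r: False, q: False}
  {r: True, o: True, q: False}
  {q: True, o: True, r: False}


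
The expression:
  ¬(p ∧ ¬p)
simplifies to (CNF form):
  True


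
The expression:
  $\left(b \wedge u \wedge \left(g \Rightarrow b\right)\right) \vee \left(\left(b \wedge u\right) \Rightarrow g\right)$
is always true.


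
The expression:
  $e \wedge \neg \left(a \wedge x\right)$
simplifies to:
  $e \wedge \left(\neg a \vee \neg x\right)$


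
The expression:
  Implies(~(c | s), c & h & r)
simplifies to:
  c | s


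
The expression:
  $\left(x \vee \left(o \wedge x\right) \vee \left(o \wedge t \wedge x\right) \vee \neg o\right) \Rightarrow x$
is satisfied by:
  {x: True, o: True}
  {x: True, o: False}
  {o: True, x: False}


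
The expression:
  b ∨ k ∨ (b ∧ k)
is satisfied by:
  {b: True, k: True}
  {b: True, k: False}
  {k: True, b: False}


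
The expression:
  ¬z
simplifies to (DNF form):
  ¬z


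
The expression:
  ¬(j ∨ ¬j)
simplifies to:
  False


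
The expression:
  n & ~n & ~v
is never true.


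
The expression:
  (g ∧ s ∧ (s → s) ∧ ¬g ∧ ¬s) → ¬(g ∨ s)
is always true.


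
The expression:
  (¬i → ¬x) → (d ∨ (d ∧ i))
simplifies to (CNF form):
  (d ∨ x) ∧ (d ∨ ¬i)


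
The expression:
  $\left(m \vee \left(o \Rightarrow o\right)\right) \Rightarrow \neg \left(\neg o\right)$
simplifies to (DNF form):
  $o$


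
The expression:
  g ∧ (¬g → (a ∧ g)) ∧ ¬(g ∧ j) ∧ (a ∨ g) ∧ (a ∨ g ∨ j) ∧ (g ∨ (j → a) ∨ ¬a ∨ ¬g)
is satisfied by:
  {g: True, j: False}


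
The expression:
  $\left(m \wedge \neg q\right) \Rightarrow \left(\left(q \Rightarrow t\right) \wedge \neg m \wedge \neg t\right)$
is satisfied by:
  {q: True, m: False}
  {m: False, q: False}
  {m: True, q: True}


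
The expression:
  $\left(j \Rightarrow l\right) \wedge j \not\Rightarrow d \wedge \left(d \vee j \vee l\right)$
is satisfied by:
  {j: True, l: True, d: False}


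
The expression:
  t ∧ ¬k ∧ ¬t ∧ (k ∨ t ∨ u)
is never true.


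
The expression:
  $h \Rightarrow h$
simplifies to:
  $\text{True}$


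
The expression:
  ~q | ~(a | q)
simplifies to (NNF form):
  ~q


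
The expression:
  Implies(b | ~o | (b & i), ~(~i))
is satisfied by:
  {i: True, o: True, b: False}
  {i: True, b: False, o: False}
  {i: True, o: True, b: True}
  {i: True, b: True, o: False}
  {o: True, b: False, i: False}


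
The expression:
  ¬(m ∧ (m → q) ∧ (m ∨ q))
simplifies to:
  ¬m ∨ ¬q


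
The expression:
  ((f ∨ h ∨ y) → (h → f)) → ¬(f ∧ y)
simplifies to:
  ¬f ∨ ¬y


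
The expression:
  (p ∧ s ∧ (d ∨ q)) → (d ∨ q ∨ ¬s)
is always true.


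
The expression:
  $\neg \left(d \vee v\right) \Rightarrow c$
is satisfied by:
  {c: True, d: True, v: True}
  {c: True, d: True, v: False}
  {c: True, v: True, d: False}
  {c: True, v: False, d: False}
  {d: True, v: True, c: False}
  {d: True, v: False, c: False}
  {v: True, d: False, c: False}


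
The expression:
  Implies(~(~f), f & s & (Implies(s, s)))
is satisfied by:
  {s: True, f: False}
  {f: False, s: False}
  {f: True, s: True}


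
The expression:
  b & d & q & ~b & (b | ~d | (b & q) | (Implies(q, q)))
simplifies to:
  False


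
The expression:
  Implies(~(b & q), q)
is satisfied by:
  {q: True}


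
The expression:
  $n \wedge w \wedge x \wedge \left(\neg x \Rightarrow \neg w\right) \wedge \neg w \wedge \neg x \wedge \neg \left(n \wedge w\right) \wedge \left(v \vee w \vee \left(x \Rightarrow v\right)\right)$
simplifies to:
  $\text{False}$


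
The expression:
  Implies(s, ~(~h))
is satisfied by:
  {h: True, s: False}
  {s: False, h: False}
  {s: True, h: True}


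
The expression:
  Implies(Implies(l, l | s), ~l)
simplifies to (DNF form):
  ~l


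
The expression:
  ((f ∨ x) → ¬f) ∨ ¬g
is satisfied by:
  {g: False, f: False}
  {f: True, g: False}
  {g: True, f: False}


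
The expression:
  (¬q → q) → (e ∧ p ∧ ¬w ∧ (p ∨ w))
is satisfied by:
  {e: True, p: True, w: False, q: False}
  {e: True, p: False, w: False, q: False}
  {p: True, e: False, w: False, q: False}
  {e: False, p: False, w: False, q: False}
  {e: True, w: True, p: True, q: False}
  {e: True, w: True, p: False, q: False}
  {w: True, p: True, e: False, q: False}
  {w: True, p: False, e: False, q: False}
  {q: True, e: True, w: False, p: True}


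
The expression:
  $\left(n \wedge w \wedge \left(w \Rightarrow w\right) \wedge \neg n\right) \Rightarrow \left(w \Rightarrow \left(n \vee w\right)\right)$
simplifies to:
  $\text{True}$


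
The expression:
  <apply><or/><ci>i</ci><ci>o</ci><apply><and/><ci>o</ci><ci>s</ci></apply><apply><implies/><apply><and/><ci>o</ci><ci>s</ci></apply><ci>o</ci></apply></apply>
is always true.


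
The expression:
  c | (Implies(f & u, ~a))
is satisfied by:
  {c: True, u: False, a: False, f: False}
  {f: False, u: False, c: False, a: False}
  {f: True, c: True, u: False, a: False}
  {f: True, u: False, c: False, a: False}
  {a: True, c: True, f: False, u: False}
  {a: True, f: False, u: False, c: False}
  {a: True, f: True, c: True, u: False}
  {a: True, f: True, u: False, c: False}
  {c: True, u: True, a: False, f: False}
  {u: True, a: False, c: False, f: False}
  {f: True, u: True, c: True, a: False}
  {f: True, u: True, a: False, c: False}
  {c: True, u: True, a: True, f: False}
  {u: True, a: True, f: False, c: False}
  {f: True, u: True, a: True, c: True}


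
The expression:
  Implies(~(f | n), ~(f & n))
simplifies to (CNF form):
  True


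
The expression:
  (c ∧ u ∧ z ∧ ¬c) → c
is always true.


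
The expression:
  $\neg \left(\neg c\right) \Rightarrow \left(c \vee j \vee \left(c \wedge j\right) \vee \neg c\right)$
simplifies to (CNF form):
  $\text{True}$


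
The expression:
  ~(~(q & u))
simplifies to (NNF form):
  q & u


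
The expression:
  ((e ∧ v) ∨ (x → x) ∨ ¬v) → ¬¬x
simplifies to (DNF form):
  x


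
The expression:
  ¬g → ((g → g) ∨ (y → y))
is always true.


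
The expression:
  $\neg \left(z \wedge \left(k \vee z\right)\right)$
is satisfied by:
  {z: False}


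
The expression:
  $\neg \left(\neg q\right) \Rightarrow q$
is always true.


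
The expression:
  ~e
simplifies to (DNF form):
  ~e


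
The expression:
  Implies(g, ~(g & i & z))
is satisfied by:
  {g: False, z: False, i: False}
  {i: True, g: False, z: False}
  {z: True, g: False, i: False}
  {i: True, z: True, g: False}
  {g: True, i: False, z: False}
  {i: True, g: True, z: False}
  {z: True, g: True, i: False}


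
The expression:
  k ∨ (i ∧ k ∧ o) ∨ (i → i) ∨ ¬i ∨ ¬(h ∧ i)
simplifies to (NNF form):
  True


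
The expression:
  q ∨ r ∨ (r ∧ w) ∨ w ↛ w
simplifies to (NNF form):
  q ∨ r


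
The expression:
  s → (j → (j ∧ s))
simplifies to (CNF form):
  True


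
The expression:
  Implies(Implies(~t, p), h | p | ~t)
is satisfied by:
  {p: True, h: True, t: False}
  {p: True, h: False, t: False}
  {h: True, p: False, t: False}
  {p: False, h: False, t: False}
  {p: True, t: True, h: True}
  {p: True, t: True, h: False}
  {t: True, h: True, p: False}


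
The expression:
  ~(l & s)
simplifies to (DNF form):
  ~l | ~s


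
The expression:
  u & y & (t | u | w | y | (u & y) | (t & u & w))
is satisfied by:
  {u: True, y: True}


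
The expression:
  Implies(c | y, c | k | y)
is always true.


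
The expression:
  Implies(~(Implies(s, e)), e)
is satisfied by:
  {e: True, s: False}
  {s: False, e: False}
  {s: True, e: True}


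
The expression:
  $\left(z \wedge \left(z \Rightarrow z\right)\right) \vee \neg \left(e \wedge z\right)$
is always true.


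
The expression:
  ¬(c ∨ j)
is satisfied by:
  {j: False, c: False}


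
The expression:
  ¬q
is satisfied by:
  {q: False}


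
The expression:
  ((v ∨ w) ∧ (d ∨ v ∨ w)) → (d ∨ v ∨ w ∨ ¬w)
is always true.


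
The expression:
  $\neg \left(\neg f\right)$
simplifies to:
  $f$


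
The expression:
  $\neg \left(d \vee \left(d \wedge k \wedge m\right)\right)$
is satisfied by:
  {d: False}


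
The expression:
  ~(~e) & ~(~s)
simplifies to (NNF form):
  e & s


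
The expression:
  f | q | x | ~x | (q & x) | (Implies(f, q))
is always true.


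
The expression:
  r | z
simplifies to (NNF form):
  r | z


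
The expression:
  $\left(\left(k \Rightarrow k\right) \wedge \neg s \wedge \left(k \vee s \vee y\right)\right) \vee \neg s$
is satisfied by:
  {s: False}


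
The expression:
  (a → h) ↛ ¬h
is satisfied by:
  {h: True}


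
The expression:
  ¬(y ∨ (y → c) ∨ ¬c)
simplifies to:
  False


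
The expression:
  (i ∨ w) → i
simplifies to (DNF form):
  i ∨ ¬w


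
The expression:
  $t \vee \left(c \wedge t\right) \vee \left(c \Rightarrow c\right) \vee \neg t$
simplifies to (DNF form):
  $\text{True}$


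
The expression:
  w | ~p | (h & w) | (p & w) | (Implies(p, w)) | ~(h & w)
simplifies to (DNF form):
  True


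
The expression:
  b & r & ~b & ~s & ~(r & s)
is never true.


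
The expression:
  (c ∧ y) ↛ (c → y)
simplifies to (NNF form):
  False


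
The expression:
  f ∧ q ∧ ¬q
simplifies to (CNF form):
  False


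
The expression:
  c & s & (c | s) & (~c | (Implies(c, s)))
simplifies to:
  c & s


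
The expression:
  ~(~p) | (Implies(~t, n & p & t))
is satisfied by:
  {t: True, p: True}
  {t: True, p: False}
  {p: True, t: False}


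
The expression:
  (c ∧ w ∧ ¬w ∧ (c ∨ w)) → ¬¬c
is always true.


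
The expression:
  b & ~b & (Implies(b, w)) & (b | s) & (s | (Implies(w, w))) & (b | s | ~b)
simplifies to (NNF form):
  False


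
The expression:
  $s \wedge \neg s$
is never true.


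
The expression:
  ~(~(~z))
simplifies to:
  ~z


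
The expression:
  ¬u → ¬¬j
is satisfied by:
  {u: True, j: True}
  {u: True, j: False}
  {j: True, u: False}


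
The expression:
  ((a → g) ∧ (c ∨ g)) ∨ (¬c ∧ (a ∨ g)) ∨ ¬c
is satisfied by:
  {g: True, c: False, a: False}
  {c: False, a: False, g: False}
  {a: True, g: True, c: False}
  {a: True, c: False, g: False}
  {g: True, c: True, a: False}
  {c: True, g: False, a: False}
  {a: True, c: True, g: True}


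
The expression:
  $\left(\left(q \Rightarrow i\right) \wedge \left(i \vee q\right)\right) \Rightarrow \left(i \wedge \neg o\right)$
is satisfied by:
  {o: False, i: False}
  {i: True, o: False}
  {o: True, i: False}


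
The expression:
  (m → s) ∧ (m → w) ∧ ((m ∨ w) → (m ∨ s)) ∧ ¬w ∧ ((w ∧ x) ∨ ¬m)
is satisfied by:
  {w: False, m: False}


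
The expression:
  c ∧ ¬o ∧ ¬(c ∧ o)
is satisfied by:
  {c: True, o: False}


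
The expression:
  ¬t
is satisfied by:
  {t: False}


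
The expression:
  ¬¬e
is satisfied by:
  {e: True}


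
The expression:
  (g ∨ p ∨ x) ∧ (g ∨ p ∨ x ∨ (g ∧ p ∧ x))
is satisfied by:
  {x: True, g: True, p: True}
  {x: True, g: True, p: False}
  {x: True, p: True, g: False}
  {x: True, p: False, g: False}
  {g: True, p: True, x: False}
  {g: True, p: False, x: False}
  {p: True, g: False, x: False}


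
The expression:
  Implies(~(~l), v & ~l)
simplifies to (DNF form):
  ~l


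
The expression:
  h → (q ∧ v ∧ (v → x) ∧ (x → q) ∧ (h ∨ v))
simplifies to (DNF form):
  (q ∧ v ∧ x) ∨ ¬h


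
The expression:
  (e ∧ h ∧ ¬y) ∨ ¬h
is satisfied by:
  {e: True, h: False, y: False}
  {e: False, h: False, y: False}
  {y: True, e: True, h: False}
  {y: True, e: False, h: False}
  {h: True, e: True, y: False}


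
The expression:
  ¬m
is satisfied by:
  {m: False}


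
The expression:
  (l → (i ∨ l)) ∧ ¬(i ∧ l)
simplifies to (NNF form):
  ¬i ∨ ¬l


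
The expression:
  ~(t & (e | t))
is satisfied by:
  {t: False}


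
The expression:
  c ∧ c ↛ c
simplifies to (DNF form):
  False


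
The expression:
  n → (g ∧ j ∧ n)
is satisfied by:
  {g: True, j: True, n: False}
  {g: True, j: False, n: False}
  {j: True, g: False, n: False}
  {g: False, j: False, n: False}
  {n: True, g: True, j: True}


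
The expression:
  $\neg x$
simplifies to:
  $\neg x$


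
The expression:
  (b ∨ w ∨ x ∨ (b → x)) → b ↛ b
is never true.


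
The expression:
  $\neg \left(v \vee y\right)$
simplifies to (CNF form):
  $\neg v \wedge \neg y$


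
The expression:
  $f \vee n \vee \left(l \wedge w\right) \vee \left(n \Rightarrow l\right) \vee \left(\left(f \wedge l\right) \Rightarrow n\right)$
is always true.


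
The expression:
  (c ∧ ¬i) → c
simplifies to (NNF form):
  True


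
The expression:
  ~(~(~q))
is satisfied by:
  {q: False}


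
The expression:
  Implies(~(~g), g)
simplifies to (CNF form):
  True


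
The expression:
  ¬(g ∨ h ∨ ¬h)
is never true.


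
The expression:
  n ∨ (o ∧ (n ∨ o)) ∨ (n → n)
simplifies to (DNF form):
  True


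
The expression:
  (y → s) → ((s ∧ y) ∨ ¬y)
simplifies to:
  True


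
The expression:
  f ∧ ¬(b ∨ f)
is never true.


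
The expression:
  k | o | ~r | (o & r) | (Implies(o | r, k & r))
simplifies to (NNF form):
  k | o | ~r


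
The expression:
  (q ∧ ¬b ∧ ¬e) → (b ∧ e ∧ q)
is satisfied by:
  {b: True, e: True, q: False}
  {b: True, e: False, q: False}
  {e: True, b: False, q: False}
  {b: False, e: False, q: False}
  {b: True, q: True, e: True}
  {b: True, q: True, e: False}
  {q: True, e: True, b: False}


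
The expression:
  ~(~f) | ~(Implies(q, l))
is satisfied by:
  {f: True, q: True, l: False}
  {f: True, q: False, l: False}
  {f: True, l: True, q: True}
  {f: True, l: True, q: False}
  {q: True, l: False, f: False}


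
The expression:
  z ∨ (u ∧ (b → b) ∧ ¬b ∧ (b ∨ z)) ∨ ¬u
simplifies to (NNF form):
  z ∨ ¬u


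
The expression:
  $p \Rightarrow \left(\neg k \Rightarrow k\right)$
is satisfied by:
  {k: True, p: False}
  {p: False, k: False}
  {p: True, k: True}


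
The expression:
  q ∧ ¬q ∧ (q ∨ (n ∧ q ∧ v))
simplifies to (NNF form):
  False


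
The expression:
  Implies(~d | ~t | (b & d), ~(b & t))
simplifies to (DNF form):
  ~b | ~t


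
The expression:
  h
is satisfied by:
  {h: True}


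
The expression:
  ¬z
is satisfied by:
  {z: False}


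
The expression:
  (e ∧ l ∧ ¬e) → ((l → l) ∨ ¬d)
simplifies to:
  True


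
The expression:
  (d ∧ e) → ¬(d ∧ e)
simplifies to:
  ¬d ∨ ¬e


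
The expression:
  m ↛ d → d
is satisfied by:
  {d: True, m: False}
  {m: False, d: False}
  {m: True, d: True}


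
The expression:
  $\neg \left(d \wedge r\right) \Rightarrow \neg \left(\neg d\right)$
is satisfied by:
  {d: True}


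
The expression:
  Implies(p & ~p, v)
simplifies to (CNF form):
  True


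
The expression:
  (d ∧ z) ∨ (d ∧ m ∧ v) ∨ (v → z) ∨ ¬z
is always true.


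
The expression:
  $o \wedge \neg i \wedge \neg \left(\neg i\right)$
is never true.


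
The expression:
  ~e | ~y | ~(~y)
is always true.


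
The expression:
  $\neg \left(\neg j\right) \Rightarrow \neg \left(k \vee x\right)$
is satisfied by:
  {k: False, j: False, x: False}
  {x: True, k: False, j: False}
  {k: True, x: False, j: False}
  {x: True, k: True, j: False}
  {j: True, x: False, k: False}


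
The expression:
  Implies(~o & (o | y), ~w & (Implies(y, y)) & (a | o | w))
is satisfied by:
  {a: True, o: True, w: False, y: False}
  {o: True, a: False, w: False, y: False}
  {a: True, o: True, w: True, y: False}
  {o: True, w: True, a: False, y: False}
  {a: True, w: False, o: False, y: False}
  {a: False, w: False, o: False, y: False}
  {a: True, w: True, o: False, y: False}
  {w: True, a: False, o: False, y: False}
  {y: True, a: True, o: True, w: False}
  {y: True, o: True, a: False, w: False}
  {y: True, a: True, o: True, w: True}
  {y: True, o: True, w: True, a: False}
  {y: True, a: True, w: False, o: False}


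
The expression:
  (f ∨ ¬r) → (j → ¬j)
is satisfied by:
  {r: True, f: False, j: False}
  {f: False, j: False, r: False}
  {r: True, f: True, j: False}
  {f: True, r: False, j: False}
  {j: True, r: True, f: False}


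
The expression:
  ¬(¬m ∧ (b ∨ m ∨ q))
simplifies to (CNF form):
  (m ∨ ¬b) ∧ (m ∨ ¬q)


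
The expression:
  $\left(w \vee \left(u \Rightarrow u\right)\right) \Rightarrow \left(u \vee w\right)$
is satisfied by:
  {u: True, w: True}
  {u: True, w: False}
  {w: True, u: False}


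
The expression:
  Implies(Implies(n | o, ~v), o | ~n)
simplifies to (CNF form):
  o | v | ~n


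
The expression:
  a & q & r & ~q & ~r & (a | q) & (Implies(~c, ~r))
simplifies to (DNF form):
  False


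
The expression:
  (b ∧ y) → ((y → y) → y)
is always true.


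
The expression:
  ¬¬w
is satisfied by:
  {w: True}


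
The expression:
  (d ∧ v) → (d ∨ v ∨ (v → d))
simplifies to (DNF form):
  True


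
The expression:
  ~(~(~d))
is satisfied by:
  {d: False}


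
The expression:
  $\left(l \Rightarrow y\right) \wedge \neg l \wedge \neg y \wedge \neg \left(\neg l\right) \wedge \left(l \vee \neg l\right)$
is never true.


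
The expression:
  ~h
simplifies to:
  ~h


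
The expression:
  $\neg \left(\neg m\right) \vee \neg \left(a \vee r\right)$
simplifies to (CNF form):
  $\left(m \vee \neg a\right) \wedge \left(m \vee \neg r\right)$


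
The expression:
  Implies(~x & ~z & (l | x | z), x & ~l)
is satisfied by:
  {x: True, z: True, l: False}
  {x: True, l: False, z: False}
  {z: True, l: False, x: False}
  {z: False, l: False, x: False}
  {x: True, z: True, l: True}
  {x: True, l: True, z: False}
  {z: True, l: True, x: False}


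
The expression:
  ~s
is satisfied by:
  {s: False}


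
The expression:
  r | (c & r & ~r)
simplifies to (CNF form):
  r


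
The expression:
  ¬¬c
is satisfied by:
  {c: True}


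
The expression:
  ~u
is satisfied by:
  {u: False}


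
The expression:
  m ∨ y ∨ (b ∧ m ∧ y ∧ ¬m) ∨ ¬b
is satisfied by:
  {y: True, m: True, b: False}
  {y: True, m: False, b: False}
  {m: True, y: False, b: False}
  {y: False, m: False, b: False}
  {y: True, b: True, m: True}
  {y: True, b: True, m: False}
  {b: True, m: True, y: False}


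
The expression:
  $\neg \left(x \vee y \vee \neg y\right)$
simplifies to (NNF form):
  $\text{False}$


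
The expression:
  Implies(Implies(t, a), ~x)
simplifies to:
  ~x | (t & ~a)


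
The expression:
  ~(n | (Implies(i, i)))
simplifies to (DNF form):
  False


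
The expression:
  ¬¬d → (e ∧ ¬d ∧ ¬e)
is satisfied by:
  {d: False}


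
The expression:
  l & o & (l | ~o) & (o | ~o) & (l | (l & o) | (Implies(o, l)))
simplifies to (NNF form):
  l & o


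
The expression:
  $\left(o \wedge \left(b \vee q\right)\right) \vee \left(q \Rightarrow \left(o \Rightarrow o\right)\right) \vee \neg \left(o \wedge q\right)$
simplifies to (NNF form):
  $\text{True}$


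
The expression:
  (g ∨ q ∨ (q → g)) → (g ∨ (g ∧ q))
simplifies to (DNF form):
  g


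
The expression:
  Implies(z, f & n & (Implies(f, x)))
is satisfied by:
  {x: True, f: True, n: True, z: False}
  {x: True, f: True, n: False, z: False}
  {x: True, n: True, f: False, z: False}
  {x: True, n: False, f: False, z: False}
  {f: True, n: True, x: False, z: False}
  {f: True, x: False, n: False, z: False}
  {f: False, n: True, x: False, z: False}
  {f: False, x: False, n: False, z: False}
  {x: True, z: True, f: True, n: True}


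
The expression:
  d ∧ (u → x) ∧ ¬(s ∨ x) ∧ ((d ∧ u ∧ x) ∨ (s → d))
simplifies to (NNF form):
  d ∧ ¬s ∧ ¬u ∧ ¬x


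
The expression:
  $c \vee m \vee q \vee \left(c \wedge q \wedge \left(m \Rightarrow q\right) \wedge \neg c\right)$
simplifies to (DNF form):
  $c \vee m \vee q$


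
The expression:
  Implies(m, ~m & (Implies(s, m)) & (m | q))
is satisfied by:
  {m: False}


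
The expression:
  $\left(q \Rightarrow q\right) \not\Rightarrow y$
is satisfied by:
  {y: False}


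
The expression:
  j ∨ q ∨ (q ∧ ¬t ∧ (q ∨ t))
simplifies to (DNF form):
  j ∨ q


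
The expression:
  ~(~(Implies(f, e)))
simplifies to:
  e | ~f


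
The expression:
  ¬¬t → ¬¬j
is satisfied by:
  {j: True, t: False}
  {t: False, j: False}
  {t: True, j: True}


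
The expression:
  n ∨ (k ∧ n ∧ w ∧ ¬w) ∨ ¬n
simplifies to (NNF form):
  True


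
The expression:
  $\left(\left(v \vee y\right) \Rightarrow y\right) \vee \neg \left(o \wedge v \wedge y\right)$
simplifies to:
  $\text{True}$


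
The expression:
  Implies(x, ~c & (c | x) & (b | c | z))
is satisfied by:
  {z: True, b: True, c: False, x: False}
  {z: True, b: False, c: False, x: False}
  {b: True, z: False, c: False, x: False}
  {z: False, b: False, c: False, x: False}
  {z: True, c: True, b: True, x: False}
  {z: True, c: True, b: False, x: False}
  {c: True, b: True, z: False, x: False}
  {c: True, b: False, z: False, x: False}
  {x: True, z: True, b: True, c: False}
  {x: True, z: True, b: False, c: False}
  {x: True, b: True, c: False, z: False}


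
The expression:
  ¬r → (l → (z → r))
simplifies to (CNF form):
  r ∨ ¬l ∨ ¬z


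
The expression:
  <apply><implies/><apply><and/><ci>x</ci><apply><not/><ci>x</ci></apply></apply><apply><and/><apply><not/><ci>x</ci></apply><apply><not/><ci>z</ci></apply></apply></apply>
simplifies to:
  <true/>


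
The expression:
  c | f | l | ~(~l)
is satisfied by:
  {c: True, l: True, f: True}
  {c: True, l: True, f: False}
  {c: True, f: True, l: False}
  {c: True, f: False, l: False}
  {l: True, f: True, c: False}
  {l: True, f: False, c: False}
  {f: True, l: False, c: False}


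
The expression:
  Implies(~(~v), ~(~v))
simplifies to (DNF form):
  True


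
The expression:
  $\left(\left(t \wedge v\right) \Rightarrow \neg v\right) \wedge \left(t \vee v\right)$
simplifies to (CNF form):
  $\left(t \vee v\right) \wedge \left(t \vee \neg t\right) \wedge \left(v \vee \neg v\right) \wedge \left(\neg t \vee \neg v\right)$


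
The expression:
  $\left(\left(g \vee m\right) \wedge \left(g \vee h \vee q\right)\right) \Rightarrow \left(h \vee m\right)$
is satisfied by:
  {m: True, h: True, g: False}
  {m: True, g: False, h: False}
  {h: True, g: False, m: False}
  {h: False, g: False, m: False}
  {m: True, h: True, g: True}
  {m: True, g: True, h: False}
  {h: True, g: True, m: False}


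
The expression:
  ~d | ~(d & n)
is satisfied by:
  {d: False, n: False}
  {n: True, d: False}
  {d: True, n: False}


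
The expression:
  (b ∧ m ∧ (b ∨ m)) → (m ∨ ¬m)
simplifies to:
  True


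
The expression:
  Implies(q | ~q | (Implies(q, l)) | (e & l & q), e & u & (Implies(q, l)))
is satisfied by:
  {e: True, l: True, u: True, q: False}
  {e: True, u: True, l: False, q: False}
  {e: True, q: True, l: True, u: True}


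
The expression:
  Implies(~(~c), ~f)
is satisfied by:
  {c: False, f: False}
  {f: True, c: False}
  {c: True, f: False}


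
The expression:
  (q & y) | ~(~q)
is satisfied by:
  {q: True}


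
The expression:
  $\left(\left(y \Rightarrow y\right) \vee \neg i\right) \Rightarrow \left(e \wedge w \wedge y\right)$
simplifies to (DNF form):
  $e \wedge w \wedge y$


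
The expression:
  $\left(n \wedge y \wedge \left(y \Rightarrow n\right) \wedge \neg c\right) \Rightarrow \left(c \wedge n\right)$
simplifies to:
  $c \vee \neg n \vee \neg y$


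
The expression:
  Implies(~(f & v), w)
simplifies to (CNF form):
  (f | w) & (v | w)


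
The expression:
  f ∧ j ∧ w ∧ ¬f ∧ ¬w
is never true.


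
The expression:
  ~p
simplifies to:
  ~p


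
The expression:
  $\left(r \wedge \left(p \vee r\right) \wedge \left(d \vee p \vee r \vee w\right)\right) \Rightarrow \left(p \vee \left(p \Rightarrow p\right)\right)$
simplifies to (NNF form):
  $\text{True}$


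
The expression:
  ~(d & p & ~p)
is always true.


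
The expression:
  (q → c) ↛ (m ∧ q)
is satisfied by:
  {c: True, m: False, q: False}
  {m: False, q: False, c: False}
  {c: True, m: True, q: False}
  {m: True, c: False, q: False}
  {q: True, c: True, m: False}


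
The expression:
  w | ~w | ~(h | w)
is always true.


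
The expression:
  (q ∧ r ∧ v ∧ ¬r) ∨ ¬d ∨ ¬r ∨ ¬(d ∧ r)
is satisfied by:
  {d: False, r: False}
  {r: True, d: False}
  {d: True, r: False}


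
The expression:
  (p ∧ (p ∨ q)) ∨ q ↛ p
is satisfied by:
  {q: True, p: True}
  {q: True, p: False}
  {p: True, q: False}


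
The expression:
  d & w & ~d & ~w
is never true.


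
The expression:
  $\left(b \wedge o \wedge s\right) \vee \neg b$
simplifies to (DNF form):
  $\left(o \wedge s\right) \vee \neg b$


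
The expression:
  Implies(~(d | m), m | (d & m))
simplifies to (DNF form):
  d | m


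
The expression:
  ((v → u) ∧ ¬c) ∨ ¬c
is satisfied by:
  {c: False}


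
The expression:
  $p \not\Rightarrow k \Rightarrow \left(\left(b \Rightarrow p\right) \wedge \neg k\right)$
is always true.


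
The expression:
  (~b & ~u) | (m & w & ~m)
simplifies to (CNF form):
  ~b & ~u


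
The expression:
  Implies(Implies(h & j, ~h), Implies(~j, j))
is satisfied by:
  {j: True}


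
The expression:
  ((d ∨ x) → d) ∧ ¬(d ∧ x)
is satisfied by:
  {x: False}


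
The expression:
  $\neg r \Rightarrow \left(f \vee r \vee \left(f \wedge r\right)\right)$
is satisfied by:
  {r: True, f: True}
  {r: True, f: False}
  {f: True, r: False}


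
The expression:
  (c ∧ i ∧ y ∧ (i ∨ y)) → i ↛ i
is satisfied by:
  {c: False, y: False, i: False}
  {i: True, c: False, y: False}
  {y: True, c: False, i: False}
  {i: True, y: True, c: False}
  {c: True, i: False, y: False}
  {i: True, c: True, y: False}
  {y: True, c: True, i: False}


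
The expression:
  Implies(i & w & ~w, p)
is always true.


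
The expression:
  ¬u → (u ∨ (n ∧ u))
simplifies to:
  u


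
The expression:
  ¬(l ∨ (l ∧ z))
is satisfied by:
  {l: False}


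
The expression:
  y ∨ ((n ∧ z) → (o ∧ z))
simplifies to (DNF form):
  o ∨ y ∨ ¬n ∨ ¬z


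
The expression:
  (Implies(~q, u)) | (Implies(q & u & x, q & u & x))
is always true.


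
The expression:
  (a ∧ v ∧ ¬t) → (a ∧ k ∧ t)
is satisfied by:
  {t: True, v: False, a: False}
  {v: False, a: False, t: False}
  {a: True, t: True, v: False}
  {a: True, v: False, t: False}
  {t: True, v: True, a: False}
  {v: True, t: False, a: False}
  {a: True, v: True, t: True}


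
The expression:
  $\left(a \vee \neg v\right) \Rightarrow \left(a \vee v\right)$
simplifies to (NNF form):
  $a \vee v$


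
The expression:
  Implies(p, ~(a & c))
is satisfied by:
  {p: False, c: False, a: False}
  {a: True, p: False, c: False}
  {c: True, p: False, a: False}
  {a: True, c: True, p: False}
  {p: True, a: False, c: False}
  {a: True, p: True, c: False}
  {c: True, p: True, a: False}


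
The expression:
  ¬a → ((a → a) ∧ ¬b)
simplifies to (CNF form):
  a ∨ ¬b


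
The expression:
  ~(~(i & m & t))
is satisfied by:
  {t: True, m: True, i: True}


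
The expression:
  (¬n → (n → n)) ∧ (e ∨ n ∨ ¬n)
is always true.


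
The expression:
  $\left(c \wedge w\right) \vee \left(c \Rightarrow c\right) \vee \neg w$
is always true.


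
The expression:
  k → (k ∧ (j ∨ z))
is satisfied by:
  {z: True, j: True, k: False}
  {z: True, j: False, k: False}
  {j: True, z: False, k: False}
  {z: False, j: False, k: False}
  {z: True, k: True, j: True}
  {z: True, k: True, j: False}
  {k: True, j: True, z: False}


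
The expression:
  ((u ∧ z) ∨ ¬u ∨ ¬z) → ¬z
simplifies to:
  ¬z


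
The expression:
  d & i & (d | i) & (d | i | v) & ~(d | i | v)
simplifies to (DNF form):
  False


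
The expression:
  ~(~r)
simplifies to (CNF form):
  r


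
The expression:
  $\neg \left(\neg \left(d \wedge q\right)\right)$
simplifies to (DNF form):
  $d \wedge q$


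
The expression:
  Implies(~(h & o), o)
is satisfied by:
  {o: True}


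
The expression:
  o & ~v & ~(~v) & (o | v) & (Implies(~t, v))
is never true.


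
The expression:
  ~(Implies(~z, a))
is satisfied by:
  {z: False, a: False}


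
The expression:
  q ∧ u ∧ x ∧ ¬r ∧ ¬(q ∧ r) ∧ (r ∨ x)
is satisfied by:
  {u: True, x: True, q: True, r: False}


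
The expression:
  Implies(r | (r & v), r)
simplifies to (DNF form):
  True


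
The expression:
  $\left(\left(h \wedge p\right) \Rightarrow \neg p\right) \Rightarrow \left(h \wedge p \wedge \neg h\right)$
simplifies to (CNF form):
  $h \wedge p$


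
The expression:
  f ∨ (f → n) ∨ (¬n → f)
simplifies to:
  True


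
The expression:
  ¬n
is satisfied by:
  {n: False}


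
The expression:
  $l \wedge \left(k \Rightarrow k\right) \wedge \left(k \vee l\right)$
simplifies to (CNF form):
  $l$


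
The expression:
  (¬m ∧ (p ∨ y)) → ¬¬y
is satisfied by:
  {y: True, m: True, p: False}
  {y: True, p: False, m: False}
  {m: True, p: False, y: False}
  {m: False, p: False, y: False}
  {y: True, m: True, p: True}
  {y: True, p: True, m: False}
  {m: True, p: True, y: False}


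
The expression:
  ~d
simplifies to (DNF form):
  ~d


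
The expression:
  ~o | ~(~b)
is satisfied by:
  {b: True, o: False}
  {o: False, b: False}
  {o: True, b: True}


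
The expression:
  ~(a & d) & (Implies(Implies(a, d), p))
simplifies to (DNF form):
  (a & ~d) | (p & ~a)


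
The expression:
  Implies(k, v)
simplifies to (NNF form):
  v | ~k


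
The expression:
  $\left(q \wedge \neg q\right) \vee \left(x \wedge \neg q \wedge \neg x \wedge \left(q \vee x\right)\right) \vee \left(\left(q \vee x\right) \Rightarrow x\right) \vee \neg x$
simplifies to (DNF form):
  $\text{True}$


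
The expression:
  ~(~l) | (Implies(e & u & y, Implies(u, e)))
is always true.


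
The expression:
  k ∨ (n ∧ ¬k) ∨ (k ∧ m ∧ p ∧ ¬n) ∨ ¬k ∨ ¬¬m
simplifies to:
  True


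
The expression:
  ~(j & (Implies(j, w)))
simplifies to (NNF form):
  ~j | ~w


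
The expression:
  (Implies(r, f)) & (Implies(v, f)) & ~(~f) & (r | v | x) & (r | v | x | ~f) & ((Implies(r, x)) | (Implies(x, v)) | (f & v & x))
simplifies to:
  f & (r | v | x)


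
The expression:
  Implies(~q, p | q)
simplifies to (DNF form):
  p | q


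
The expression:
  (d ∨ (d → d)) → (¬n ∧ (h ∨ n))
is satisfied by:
  {h: True, n: False}


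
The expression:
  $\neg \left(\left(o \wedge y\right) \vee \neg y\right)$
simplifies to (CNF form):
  $y \wedge \neg o$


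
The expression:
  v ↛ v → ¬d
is always true.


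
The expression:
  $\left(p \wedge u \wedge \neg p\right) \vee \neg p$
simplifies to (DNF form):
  $\neg p$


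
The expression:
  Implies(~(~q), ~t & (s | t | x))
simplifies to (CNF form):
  (~q | ~t) & (s | x | ~q) & (s | ~q | ~t) & (x | ~q | ~t)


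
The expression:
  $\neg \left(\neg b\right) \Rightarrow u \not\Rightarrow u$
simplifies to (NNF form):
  $\neg b$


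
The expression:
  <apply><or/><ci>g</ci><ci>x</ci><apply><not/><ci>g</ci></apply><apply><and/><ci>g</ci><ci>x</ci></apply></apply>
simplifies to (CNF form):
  <true/>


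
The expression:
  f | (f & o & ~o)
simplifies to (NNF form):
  f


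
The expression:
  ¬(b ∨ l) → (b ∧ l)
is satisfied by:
  {b: True, l: True}
  {b: True, l: False}
  {l: True, b: False}


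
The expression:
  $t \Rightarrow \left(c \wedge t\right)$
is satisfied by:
  {c: True, t: False}
  {t: False, c: False}
  {t: True, c: True}


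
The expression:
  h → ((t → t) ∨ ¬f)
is always true.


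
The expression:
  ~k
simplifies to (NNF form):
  ~k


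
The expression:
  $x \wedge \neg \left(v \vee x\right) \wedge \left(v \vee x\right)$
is never true.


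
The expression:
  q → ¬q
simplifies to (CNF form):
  ¬q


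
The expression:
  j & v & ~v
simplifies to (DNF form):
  False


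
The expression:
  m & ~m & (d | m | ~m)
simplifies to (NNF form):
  False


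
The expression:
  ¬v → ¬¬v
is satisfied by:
  {v: True}


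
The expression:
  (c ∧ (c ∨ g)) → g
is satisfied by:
  {g: True, c: False}
  {c: False, g: False}
  {c: True, g: True}


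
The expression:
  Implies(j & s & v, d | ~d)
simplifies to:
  True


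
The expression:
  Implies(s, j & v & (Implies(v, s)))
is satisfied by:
  {j: True, v: True, s: False}
  {j: True, v: False, s: False}
  {v: True, j: False, s: False}
  {j: False, v: False, s: False}
  {s: True, j: True, v: True}


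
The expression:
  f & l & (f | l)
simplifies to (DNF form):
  f & l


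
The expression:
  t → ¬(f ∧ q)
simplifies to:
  ¬f ∨ ¬q ∨ ¬t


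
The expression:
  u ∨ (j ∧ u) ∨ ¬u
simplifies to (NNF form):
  True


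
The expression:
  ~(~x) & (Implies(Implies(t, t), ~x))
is never true.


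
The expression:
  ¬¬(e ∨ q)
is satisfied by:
  {q: True, e: True}
  {q: True, e: False}
  {e: True, q: False}


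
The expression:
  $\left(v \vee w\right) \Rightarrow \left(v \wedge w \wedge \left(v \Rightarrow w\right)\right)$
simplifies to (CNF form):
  $\left(v \vee \neg v\right) \wedge \left(v \vee \neg w\right) \wedge \left(w \vee \neg v\right) \wedge \left(w \vee \neg w\right)$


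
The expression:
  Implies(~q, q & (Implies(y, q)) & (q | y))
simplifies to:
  q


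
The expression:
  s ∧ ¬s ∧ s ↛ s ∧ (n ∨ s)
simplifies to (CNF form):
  False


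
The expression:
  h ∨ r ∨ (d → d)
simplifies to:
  True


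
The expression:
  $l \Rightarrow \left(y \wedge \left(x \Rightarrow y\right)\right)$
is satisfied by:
  {y: True, l: False}
  {l: False, y: False}
  {l: True, y: True}


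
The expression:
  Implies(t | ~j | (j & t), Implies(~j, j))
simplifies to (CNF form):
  j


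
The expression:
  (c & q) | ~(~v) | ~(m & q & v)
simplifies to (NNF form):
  True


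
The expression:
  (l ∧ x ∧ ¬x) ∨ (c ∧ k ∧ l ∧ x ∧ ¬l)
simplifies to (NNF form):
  False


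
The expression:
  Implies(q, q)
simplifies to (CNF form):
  True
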